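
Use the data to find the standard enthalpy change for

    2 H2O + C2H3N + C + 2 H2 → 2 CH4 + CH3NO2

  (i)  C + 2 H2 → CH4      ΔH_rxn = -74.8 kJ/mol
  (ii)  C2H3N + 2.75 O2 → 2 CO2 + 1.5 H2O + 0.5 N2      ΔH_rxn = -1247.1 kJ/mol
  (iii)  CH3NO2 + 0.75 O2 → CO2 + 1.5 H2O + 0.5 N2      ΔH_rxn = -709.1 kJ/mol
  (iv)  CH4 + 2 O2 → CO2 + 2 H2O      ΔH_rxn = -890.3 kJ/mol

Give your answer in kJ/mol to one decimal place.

ΔH_rxn = 277.5 kJ/mol

(i) as written: -74.8 kJ/mol
(ii) as written: -1247.1 kJ/mol
(iii) reversed: +709.1 kJ/mol
(iv) reversed: +890.3 kJ/mol
Combining the equations, ΔH_rxn = (-74.8) + (-1247.1) + (+709.1) + (+890.3) = 277.5 kJ/mol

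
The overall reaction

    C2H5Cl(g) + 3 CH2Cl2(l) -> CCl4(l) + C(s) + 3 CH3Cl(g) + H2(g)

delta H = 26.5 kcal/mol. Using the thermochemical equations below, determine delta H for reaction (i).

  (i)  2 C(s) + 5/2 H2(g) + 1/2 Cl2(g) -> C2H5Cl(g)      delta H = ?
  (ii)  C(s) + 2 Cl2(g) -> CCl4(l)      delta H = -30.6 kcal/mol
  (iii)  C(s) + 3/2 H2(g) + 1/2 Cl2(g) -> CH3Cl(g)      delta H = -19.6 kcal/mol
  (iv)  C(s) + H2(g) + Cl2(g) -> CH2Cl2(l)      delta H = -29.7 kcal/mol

(i) reversed: contributes −x
(ii) as written: -30.6 kcal/mol
(iii) × 3: (3)·(-19.6) = -58.8 kcal/mol
(iv) reversed and × 3: (-3)·(-29.7) = +89.1 kcal/mol
+26.5 = (-30.6) + (-58.8) + (+89.1) − x
x = (+26.5 − (-0.3)) / (-1) = -26.8 kcal/mol

delta H = -26.8 kcal/mol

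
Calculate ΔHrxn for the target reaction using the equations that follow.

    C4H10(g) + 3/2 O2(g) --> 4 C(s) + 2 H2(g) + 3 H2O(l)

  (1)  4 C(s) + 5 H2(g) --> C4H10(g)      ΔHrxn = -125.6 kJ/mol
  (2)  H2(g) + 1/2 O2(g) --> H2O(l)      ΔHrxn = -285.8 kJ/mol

(1) reversed: +125.6 kJ/mol
(2) × 3: (3)·(-285.8) = -857.4 kJ/mol
Since enthalpy is a state function, ΔHrxn = (-1)·(-125.6) + (3)·(-285.8) = -731.8 kJ/mol

ΔHrxn = -731.8 kJ/mol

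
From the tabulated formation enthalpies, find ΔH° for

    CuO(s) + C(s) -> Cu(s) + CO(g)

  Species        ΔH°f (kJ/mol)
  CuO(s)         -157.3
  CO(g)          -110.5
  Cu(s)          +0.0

ΔH° = 46.8 kJ/mol

ΔH°rxn = Σ nΔHf°(products) − Σ nΔHf°(reactants).
Products: 1·(+0.0) + 1·(-110.5) = -110.5
Reactants: 1·(-157.3) + 1·(+0.0) = -157.3
ΔH° = (-110.5) − (-157.3) = 46.8 kJ/mol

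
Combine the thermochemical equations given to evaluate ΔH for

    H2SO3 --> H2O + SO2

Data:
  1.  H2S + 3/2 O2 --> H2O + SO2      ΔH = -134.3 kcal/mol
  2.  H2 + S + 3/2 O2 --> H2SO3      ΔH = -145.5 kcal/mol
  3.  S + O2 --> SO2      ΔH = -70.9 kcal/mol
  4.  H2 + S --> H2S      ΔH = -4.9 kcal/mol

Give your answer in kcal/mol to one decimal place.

eq. 1 as written (H2O already on the product side): -134.3 kcal/mol
eq. 2 reversed (reverse to put H2SO3 on the reactant side): +145.5 kcal/mol
eq. 3: not needed.
eq. 4 as written: -4.9 kcal/mol
By Hess's law, ΔH = (1)·(-134.3) + (-1)·(-145.5) + (1)·(-4.9) = 6.3 kcal/mol

ΔH = 6.3 kcal/mol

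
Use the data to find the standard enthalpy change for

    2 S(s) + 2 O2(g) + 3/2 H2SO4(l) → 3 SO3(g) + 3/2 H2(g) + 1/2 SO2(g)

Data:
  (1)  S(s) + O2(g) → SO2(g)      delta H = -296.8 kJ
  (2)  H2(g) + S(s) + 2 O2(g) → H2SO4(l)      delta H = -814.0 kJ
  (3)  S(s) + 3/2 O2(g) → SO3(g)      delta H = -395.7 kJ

(1) × 1/2 (scale by 1/2 for the 1/2 SO2(g)): (1/2)·(-296.8) = -148.4 kJ
(2) reversed and × 3/2 (H2SO4(l) must end up as a reactant; scale by 3/2 for the 3/2 H2SO4(l)): (-3/2)·(-814.0) = +1221.0 kJ
(3) × 3 (scale by 3 for the 3 SO3(g)): (3)·(-395.7) = -1187.1 kJ
delta H = (-148.4) + (+1221.0) + (-1187.1) = -114.5 kJ

delta H = -114.5 kJ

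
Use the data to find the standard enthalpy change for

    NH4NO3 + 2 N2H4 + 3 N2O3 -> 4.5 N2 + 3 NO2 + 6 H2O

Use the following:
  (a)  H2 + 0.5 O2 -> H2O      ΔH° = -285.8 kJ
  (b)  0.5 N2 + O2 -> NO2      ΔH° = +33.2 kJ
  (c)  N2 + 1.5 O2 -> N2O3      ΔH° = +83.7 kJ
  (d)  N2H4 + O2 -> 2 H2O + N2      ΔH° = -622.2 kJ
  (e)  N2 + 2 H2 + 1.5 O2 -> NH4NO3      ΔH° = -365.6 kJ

ΔH° = -1601.9 kJ

(a) × 2: (2)·(-285.8) = -571.6 kJ
(b) × 3 (scale by 3 for the 3 NO2): (3)·(+33.2) = +99.6 kJ
(c) reversed and × 3 (N2O3 must end up as a reactant; ×3 to match 3 N2O3 in the target): (-3)·(+83.7) = -251.1 kJ
(d) × 2 (×2 to match 2 N2H4 in the target): (2)·(-622.2) = -1244.4 kJ
(e) reversed (NH4NO3 must end up as a reactant): +365.6 kJ
Combining the equations, ΔH° = (-571.6) + (+99.6) + (-251.1) + (-1244.4) + (+365.6) = -1601.9 kJ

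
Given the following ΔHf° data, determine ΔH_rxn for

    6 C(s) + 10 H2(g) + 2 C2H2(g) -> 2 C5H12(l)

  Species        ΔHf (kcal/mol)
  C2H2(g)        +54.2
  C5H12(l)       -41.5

Products: 2·(-41.5) = -83.0
Reactants: 6·(+0.0) + 10·(+0.0) + 2·(+54.2) = +108.4
ΔH_rxn = (-83.0) − (+108.4) = -191.4 kcal/mol

ΔH_rxn = -191.4 kcal/mol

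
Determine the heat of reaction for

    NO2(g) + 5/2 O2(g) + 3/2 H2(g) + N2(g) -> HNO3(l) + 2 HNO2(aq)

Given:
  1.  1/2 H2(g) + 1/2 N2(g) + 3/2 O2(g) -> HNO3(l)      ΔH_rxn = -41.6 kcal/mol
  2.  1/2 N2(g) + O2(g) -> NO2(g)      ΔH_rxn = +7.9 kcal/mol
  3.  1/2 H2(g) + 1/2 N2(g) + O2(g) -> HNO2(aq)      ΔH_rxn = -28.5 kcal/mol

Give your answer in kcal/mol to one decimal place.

eq. 1 as written: -41.6 kcal/mol
eq. 2 reversed: -7.9 kcal/mol
eq. 3 × 2: (2)·(-28.5) = -57.0 kcal/mol
Summing the manipulated equations, ΔH_rxn = (-41.6) + (-7.9) + (-57.0) = -106.5 kcal/mol

ΔH_rxn = -106.5 kcal/mol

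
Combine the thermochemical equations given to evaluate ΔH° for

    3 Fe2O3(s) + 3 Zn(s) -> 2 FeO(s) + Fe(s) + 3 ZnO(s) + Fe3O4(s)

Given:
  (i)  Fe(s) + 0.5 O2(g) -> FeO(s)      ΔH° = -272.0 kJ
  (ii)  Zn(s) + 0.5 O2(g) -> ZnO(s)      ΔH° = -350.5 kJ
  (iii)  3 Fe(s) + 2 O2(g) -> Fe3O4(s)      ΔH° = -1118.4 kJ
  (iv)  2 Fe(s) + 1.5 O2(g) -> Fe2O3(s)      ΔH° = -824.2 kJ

(i) × 2: (2)·(-272.0) = -544.0 kJ
(ii) × 3: (3)·(-350.5) = -1051.5 kJ
(iii) as written: -1118.4 kJ
(iv) reversed and × 3: (-3)·(-824.2) = +2472.6 kJ
ΔH° = (2)·(-272.0) + (3)·(-350.5) + (1)·(-1118.4) + (-3)·(-824.2) = -241.3 kJ

ΔH° = -241.3 kJ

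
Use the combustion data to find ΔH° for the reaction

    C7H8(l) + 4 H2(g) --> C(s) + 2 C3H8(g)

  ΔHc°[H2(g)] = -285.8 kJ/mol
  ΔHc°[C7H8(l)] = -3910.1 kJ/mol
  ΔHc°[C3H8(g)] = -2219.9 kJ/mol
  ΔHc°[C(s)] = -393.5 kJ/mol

ΔH° = -220.0 kJ/mol

With combustion enthalpies, reactants minus products:
= [1·(-3910.1) + 4·(-285.8)] − [1·(-393.5) + 2·(-2219.9)]
= -220.0 kJ/mol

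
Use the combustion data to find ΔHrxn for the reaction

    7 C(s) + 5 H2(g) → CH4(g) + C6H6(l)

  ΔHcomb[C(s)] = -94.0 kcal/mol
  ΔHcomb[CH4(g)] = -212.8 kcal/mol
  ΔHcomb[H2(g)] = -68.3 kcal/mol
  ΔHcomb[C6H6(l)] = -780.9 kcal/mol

Using ΔH = Σ nΔHc°(reactants) − Σ nΔHc°(products):
= [7·(-94.0) + 5·(-68.3)] − [1·(-212.8) + 1·(-780.9)]
= -5.8 kcal/mol

ΔHrxn = -5.8 kcal/mol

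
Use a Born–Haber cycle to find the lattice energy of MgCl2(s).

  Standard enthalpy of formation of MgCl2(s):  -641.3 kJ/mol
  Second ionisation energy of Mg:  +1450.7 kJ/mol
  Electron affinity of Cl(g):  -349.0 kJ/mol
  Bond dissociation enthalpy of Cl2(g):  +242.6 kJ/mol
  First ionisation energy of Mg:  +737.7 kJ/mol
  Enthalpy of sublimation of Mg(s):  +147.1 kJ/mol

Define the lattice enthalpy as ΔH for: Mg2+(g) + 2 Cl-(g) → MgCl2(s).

ΔHf° = 1·ΔHsub + 1·(ΣIE) + 1·D(Cl2) + 2·EA + U
-641.3 = 1·(+147.1) + 1·(+2188.4) + 1·(+242.6) + 2·(-349.0) + U
U = -641.3 − (+1880.1) = -2521.4 kJ/mol

U = -2521.4 kJ/mol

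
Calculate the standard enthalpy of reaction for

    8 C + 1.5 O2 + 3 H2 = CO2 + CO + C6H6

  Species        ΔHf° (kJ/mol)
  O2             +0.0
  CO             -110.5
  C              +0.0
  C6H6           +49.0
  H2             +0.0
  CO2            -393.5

ΔHrxn = -455.0 kJ/mol

Products: 1·(-393.5) + 1·(-110.5) + 1·(+49.0) = -455.0
Reactants: 8·(+0.0) + 3/2·(+0.0) + 3·(+0.0) = +0.0
ΔHrxn = (-455.0) − (+0.0) = -455.0 kJ/mol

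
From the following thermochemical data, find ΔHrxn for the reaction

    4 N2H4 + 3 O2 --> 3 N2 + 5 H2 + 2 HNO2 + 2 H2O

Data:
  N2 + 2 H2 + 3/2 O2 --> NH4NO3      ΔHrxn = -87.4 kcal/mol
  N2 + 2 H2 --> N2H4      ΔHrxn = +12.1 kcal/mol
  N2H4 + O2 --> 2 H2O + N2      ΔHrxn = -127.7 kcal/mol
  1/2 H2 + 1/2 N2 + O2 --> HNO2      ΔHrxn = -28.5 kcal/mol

equation 1: not needed.
equation 2 reversed and × 3: (-3)·(+12.1) = -36.3 kcal/mol
equation 3 as written: -127.7 kcal/mol
equation 4 × 2: (2)·(-28.5) = -57.0 kcal/mol
ΔHrxn = (-36.3) + (-127.7) + (-57.0) = -221.0 kcal/mol

ΔHrxn = -221.0 kcal/mol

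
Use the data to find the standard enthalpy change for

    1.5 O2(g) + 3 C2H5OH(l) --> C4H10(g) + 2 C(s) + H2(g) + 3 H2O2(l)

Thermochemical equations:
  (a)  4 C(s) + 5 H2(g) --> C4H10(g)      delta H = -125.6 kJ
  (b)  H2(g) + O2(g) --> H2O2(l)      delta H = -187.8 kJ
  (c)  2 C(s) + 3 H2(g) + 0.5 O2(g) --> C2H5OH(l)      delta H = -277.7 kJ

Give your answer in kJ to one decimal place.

delta H = 144.1 kJ

(a) as written (C4H10(g) already on the product side): -125.6 kJ
(b) × 3 (×3 to match 3 H2O2(l) in the target): (3)·(-187.8) = -563.4 kJ
(c) reversed and × 3 (reverse to put C2H5OH(l) on the reactant side; ×3 to match 3 C2H5OH(l) in the target): (-3)·(-277.7) = +833.1 kJ
Since enthalpy is a state function, delta H = (-125.6) + (-563.4) + (+833.1) = 144.1 kJ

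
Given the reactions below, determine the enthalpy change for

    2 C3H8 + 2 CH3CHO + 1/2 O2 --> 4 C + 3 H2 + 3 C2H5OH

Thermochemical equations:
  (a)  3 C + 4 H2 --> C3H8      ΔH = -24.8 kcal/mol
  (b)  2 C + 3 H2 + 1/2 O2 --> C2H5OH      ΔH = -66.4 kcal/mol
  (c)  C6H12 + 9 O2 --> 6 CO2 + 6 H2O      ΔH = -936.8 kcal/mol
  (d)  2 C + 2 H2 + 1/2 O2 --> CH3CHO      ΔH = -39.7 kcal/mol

ΔH = -70.2 kcal/mol

(a) reversed and × 2 (C3H8 must end up as a reactant; ×2 to match 2 C3H8 in the target): (-2)·(-24.8) = +49.6 kcal/mol
(b) × 3 (×3 to match 3 C2H5OH in the target): (3)·(-66.4) = -199.2 kcal/mol
(c): not needed (H2O appears nowhere else).
(d) reversed and × 2 (CH3CHO must end up as a reactant; ×2 to match 2 CH3CHO in the target): (-2)·(-39.7) = +79.4 kcal/mol
Combining the equations, ΔH = (-2)·(-24.8) + (3)·(-66.4) + (-2)·(-39.7) = -70.2 kcal/mol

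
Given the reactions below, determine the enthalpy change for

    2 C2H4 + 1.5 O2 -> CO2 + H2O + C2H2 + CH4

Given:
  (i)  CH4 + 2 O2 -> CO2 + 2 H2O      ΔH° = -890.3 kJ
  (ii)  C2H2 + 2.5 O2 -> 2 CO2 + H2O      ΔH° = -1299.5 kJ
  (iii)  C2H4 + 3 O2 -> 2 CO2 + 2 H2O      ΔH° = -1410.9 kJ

(i) reversed (reverse to put CH4 on the product side): +890.3 kJ
(ii) reversed (reverse to put C2H2 on the product side): +1299.5 kJ
(iii) × 2 (×2 to match 2 C2H4 in the target): (2)·(-1410.9) = -2821.8 kJ
ΔH° = (+890.3) + (+1299.5) + (-2821.8) = -632.0 kJ

ΔH° = -632.0 kJ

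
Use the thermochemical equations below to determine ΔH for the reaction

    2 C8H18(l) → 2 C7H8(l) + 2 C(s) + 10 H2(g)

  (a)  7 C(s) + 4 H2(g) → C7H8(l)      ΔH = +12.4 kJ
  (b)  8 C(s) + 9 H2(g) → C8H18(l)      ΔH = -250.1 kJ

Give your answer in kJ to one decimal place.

(a) × 2 (scale by 2 for the 2 C7H8(l)): (2)·(+12.4) = +24.8 kJ
(b) reversed and × 2 (reverse to put C8H18(l) on the reactant side; scale by 2 for the 2 C8H18(l)): (-2)·(-250.1) = +500.2 kJ
ΔH = (2)·(+12.4) + (-2)·(-250.1) = 525.0 kJ

ΔH = 525.0 kJ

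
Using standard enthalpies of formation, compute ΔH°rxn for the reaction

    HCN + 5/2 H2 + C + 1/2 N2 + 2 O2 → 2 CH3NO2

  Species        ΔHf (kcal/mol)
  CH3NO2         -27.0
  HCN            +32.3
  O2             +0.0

ΔH°rxn = Σ nΔHf°(products) − Σ nΔHf°(reactants).
Products: 2·(-27.0) = -54.0
Reactants: 1·(+32.3) + 5/2·(+0.0) + 1·(+0.0) + 1/2·(+0.0) + 2·(+0.0) = +32.3
ΔH°rxn = (-54.0) − (+32.3) = -86.3 kcal/mol

ΔH°rxn = -86.3 kcal/mol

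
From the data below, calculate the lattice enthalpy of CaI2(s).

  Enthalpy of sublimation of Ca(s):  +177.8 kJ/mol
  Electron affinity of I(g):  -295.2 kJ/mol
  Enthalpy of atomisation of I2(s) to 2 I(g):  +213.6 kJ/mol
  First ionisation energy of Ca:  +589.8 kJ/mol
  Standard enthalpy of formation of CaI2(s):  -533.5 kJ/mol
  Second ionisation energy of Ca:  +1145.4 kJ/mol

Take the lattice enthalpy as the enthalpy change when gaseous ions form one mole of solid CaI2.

U = -2069.7 kJ/mol

ΔHf° = 1·ΔHsub + 1·(ΣIE) + 1·D(I2) + 2·EA + U
-533.5 = 1·(+177.8) + 1·(+1735.2) + 1·(+213.6) + 2·(-295.2) + U
U = -533.5 − (+1536.2) = -2069.7 kJ/mol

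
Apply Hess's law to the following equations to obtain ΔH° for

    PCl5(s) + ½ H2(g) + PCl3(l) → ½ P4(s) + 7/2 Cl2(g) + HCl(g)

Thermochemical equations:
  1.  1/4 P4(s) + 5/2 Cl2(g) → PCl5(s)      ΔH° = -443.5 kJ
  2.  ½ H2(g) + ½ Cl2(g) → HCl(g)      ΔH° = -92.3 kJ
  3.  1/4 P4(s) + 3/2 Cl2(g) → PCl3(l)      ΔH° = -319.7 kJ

eq. 1 reversed: +443.5 kJ
eq. 2 as written: -92.3 kJ
eq. 3 reversed: +319.7 kJ
ΔH° = (+443.5) + (-92.3) + (+319.7) = 670.9 kJ

ΔH° = 670.9 kJ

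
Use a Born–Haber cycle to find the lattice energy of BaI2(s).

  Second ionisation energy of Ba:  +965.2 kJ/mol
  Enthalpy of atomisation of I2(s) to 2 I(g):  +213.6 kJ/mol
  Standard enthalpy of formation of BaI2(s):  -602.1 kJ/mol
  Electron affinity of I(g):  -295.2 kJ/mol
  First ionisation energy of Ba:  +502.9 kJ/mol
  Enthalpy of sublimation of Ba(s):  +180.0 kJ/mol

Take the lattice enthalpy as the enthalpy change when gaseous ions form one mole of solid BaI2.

ΔHf° = 1·ΔHsub + 1·(ΣIE) + 1·D(I2) + 2·EA + U
-602.1 = 1·(+180.0) + 1·(+1468.1) + 1·(+213.6) + 2·(-295.2) + U
U = -602.1 − (+1271.3) = -1873.4 kJ/mol

U = -1873.4 kJ/mol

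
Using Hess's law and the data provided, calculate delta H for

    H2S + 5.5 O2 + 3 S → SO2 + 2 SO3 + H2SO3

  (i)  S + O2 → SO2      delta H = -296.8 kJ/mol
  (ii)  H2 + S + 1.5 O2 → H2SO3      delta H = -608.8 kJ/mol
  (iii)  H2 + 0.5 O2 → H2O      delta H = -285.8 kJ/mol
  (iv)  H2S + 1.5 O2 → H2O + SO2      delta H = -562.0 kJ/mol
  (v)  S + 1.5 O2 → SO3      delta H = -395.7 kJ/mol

delta H = -1676.4 kJ/mol

(i): not needed.
(ii) as written (H2SO3 already on the product side): -608.8 kJ/mol
(iii) reversed: +285.8 kJ/mol
(iv) as written (H2S already on the reactant side): -562.0 kJ/mol
(v) × 2 (scale by 2 for the 2 SO3): (2)·(-395.7) = -791.4 kJ/mol
Since enthalpy is a state function, delta H = (-608.8) + (+285.8) + (-562.0) + (-791.4) = -1676.4 kJ/mol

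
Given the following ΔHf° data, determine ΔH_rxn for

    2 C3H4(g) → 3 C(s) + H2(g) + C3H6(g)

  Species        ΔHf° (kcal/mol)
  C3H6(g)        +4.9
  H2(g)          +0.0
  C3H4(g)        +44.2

Products: 3·(+0.0) + 1·(+0.0) + 1·(+4.9) = +4.9
Reactants: 2·(+44.2) = +88.4
ΔH_rxn = (+4.9) − (+88.4) = -83.5 kcal/mol

ΔH_rxn = -83.5 kcal/mol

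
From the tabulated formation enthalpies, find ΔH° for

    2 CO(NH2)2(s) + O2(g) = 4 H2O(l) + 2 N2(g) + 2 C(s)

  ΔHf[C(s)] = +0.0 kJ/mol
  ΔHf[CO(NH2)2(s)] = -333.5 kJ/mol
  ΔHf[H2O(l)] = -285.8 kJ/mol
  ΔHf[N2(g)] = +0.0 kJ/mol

Products: 4·(-285.8) + 2·(+0.0) + 2·(+0.0) = -1143.2
Reactants: 2·(-333.5) + 1·(+0.0) = -667.0
ΔH° = (-1143.2) − (-667.0) = -476.2 kJ/mol

ΔH° = -476.2 kJ/mol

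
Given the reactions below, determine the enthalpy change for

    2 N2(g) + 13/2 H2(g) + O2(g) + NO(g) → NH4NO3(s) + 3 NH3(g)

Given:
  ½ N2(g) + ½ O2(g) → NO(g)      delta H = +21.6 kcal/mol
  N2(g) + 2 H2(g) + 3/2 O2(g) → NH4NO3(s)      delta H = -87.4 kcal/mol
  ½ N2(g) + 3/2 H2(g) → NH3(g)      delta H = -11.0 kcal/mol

equation 1 reversed (reverse to put NO(g) on the reactant side): -21.6 kcal/mol
equation 2 as written (NH4NO3(s) already on the product side): -87.4 kcal/mol
equation 3 × 3 (×3 to match 3 NH3(g) in the target): (3)·(-11.0) = -33.0 kcal/mol
Summing the manipulated equations, delta H = (-1)·(+21.6) + (1)·(-87.4) + (3)·(-11.0) = -142.0 kcal/mol

delta H = -142.0 kcal/mol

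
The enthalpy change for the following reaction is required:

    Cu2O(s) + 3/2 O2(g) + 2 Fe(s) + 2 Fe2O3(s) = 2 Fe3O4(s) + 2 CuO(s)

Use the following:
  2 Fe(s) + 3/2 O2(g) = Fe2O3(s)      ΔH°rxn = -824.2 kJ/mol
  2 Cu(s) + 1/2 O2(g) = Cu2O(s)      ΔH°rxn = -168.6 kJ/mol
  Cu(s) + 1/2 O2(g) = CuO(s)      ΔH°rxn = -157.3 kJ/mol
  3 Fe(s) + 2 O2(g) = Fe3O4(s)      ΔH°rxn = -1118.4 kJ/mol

equation 1 reversed and × 2: (-2)·(-824.2) = +1648.4 kJ/mol
equation 2 reversed: +168.6 kJ/mol
equation 3 × 2: (2)·(-157.3) = -314.6 kJ/mol
equation 4 × 2: (2)·(-1118.4) = -2236.8 kJ/mol
Combining the equations, ΔH°rxn = (+1648.4) + (+168.6) + (-314.6) + (-2236.8) = -734.4 kJ/mol

ΔH°rxn = -734.4 kJ/mol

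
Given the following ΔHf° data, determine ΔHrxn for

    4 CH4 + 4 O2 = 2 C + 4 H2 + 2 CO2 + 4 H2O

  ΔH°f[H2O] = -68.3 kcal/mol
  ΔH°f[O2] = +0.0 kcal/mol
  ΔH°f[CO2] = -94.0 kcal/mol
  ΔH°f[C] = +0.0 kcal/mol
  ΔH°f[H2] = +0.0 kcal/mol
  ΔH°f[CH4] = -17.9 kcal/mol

Products: 2·(+0.0) + 4·(+0.0) + 2·(-94.0) + 4·(-68.3) = -461.2
Reactants: 4·(-17.9) + 4·(+0.0) = -71.6
ΔHrxn = (-461.2) − (-71.6) = -389.6 kcal/mol

ΔHrxn = -389.6 kcal/mol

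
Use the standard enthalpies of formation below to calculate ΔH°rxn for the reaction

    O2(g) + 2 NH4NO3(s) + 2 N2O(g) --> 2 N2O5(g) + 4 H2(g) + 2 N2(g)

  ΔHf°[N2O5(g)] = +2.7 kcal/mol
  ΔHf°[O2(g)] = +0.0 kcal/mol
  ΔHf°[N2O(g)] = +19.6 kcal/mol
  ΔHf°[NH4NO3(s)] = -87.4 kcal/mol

Products: 2·(+2.7) + 4·(+0.0) + 2·(+0.0) = +5.4
Reactants: 1·(+0.0) + 2·(-87.4) + 2·(+19.6) = -135.6
ΔH°rxn = (+5.4) − (-135.6) = 141.0 kcal/mol

ΔH°rxn = 141.0 kcal/mol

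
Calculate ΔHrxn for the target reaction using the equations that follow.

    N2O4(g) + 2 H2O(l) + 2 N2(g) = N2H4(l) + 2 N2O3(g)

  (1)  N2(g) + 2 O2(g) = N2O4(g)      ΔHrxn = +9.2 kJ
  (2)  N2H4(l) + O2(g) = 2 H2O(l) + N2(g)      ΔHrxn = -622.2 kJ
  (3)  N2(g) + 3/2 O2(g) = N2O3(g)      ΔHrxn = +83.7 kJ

(1) reversed: -9.2 kJ
(2) reversed: +622.2 kJ
(3) × 2: (2)·(+83.7) = +167.4 kJ
Combining the equations, ΔHrxn = (-9.2) + (+622.2) + (+167.4) = 780.4 kJ

ΔHrxn = 780.4 kJ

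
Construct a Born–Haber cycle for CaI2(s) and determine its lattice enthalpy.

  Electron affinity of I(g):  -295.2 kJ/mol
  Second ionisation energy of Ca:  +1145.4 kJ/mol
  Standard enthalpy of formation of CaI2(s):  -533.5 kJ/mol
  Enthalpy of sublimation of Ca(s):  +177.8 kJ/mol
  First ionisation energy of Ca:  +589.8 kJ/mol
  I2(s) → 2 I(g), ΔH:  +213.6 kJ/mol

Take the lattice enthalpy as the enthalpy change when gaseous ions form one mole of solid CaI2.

ΔHf° = 1·ΔHsub + 1·(ΣIE) + 1·D(I2) + 2·EA + U
-533.5 = 1·(+177.8) + 1·(+1735.2) + 1·(+213.6) + 2·(-295.2) + U
U = -533.5 − (+1536.2) = -2069.7 kJ/mol

U = -2069.7 kJ/mol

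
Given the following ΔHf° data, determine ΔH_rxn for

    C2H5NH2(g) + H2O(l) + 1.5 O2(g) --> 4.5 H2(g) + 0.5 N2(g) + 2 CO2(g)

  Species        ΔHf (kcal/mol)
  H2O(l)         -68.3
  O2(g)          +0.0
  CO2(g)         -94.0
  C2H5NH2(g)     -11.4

ΔH_rxn = -108.3 kcal/mol

Products: 9/2·(+0.0) + 1/2·(+0.0) + 2·(-94.0) = -188.0
Reactants: 1·(-11.4) + 1·(-68.3) + 3/2·(+0.0) = -79.7
ΔH_rxn = (-188.0) − (-79.7) = -108.3 kcal/mol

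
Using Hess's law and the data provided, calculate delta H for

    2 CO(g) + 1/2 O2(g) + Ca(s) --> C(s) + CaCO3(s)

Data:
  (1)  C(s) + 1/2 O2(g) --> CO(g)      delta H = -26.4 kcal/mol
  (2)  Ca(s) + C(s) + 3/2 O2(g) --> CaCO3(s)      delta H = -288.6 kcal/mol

delta H = -235.8 kcal/mol

(1) reversed and × 2 (reverse to put CO(g) on the reactant side; scale by 2 for the 2 CO(g)): (-2)·(-26.4) = +52.8 kcal/mol
(2) as written (CaCO3(s) already on the product side): -288.6 kcal/mol
By Hess's law, delta H = (+52.8) + (-288.6) = -235.8 kcal/mol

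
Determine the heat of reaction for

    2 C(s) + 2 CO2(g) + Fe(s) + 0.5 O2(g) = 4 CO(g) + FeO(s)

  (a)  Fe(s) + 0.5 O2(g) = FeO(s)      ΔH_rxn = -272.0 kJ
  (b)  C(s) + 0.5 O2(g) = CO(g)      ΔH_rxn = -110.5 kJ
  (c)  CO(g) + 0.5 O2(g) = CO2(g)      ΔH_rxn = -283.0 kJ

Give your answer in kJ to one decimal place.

ΔH_rxn = 73.0 kJ

(a) as written (FeO(s) already on the product side): -272.0 kJ
(b) × 2 (×2 to match 2 C(s) in the target): (2)·(-110.5) = -221.0 kJ
(c) reversed and × 2 (CO2(g) must end up as a reactant; ×2 to match 2 CO2(g) in the target): (-2)·(-283.0) = +566.0 kJ
ΔH_rxn = (-272.0) + (-221.0) + (+566.0) = 73.0 kJ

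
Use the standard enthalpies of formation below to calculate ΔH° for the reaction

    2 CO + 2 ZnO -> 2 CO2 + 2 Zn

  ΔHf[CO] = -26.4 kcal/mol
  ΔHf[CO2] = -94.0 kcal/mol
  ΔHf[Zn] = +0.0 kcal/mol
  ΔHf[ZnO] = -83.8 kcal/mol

Products: 2·(-94.0) + 2·(+0.0) = -188.0
Reactants: 2·(-26.4) + 2·(-83.8) = -220.4
ΔH° = (-188.0) − (-220.4) = 32.4 kcal/mol

ΔH° = 32.4 kcal/mol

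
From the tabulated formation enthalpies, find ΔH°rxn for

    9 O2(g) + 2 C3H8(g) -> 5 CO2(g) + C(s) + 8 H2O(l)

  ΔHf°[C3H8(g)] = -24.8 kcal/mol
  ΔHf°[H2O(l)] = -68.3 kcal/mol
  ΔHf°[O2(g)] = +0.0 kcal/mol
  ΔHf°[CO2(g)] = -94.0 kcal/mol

ΔH°rxn = Σ nΔHf°(products) − Σ nΔHf°(reactants).
Products: 5·(-94.0) + 1·(+0.0) + 8·(-68.3) = -1016.4
Reactants: 9·(+0.0) + 2·(-24.8) = -49.6
ΔH°rxn = (-1016.4) − (-49.6) = -966.8 kcal/mol

ΔH°rxn = -966.8 kcal/mol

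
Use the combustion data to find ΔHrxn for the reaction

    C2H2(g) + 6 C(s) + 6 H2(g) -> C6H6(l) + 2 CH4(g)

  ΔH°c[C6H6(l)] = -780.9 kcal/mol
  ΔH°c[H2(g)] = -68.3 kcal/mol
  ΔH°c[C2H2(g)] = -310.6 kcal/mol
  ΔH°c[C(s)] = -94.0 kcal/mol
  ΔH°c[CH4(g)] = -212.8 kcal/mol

With combustion enthalpies, reactants minus products:
= [1·(-310.6) + 6·(-94.0) + 6·(-68.3)] − [1·(-780.9) + 2·(-212.8)]
= -77.9 kcal/mol

ΔHrxn = -77.9 kcal/mol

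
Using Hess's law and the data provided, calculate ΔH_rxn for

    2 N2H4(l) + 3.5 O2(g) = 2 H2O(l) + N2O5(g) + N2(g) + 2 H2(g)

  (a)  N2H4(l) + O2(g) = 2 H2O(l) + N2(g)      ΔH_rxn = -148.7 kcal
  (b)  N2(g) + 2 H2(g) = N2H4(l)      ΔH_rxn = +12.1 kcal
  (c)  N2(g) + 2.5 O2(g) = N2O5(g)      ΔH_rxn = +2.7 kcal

ΔH_rxn = -158.1 kcal

(a) as written (H2O(l) already on the product side): -148.7 kcal
(b) reversed (reverse to put H2(g) on the product side): -12.1 kcal
(c) as written (N2O5(g) already on the product side): +2.7 kcal
ΔH_rxn = (-148.7) + (-12.1) + (+2.7) = -158.1 kcal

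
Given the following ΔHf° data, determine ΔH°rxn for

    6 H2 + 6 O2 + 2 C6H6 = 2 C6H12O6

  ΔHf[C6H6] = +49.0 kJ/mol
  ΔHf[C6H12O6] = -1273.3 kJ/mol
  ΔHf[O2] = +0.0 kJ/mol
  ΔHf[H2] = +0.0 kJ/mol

Products: 2·(-1273.3) = -2546.6
Reactants: 6·(+0.0) + 6·(+0.0) + 2·(+49.0) = +98.0
ΔH°rxn = (-2546.6) − (+98.0) = -2644.6 kJ/mol

ΔH°rxn = -2644.6 kJ/mol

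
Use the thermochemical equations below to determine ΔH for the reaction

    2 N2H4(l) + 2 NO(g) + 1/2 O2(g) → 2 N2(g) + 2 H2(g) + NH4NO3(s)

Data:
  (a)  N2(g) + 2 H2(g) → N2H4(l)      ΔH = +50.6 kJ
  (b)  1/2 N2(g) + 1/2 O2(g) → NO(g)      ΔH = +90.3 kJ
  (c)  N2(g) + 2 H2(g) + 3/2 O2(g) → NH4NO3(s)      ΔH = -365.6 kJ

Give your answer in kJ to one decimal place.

(a) reversed and × 2 (N2H4(l) must end up as a reactant; scale by 2 for the 2 N2H4(l)): (-2)·(+50.6) = -101.2 kJ
(b) reversed and × 2 (reverse to put NO(g) on the reactant side; ×2 to match 2 NO(g) in the target): (-2)·(+90.3) = -180.6 kJ
(c) as written (NH4NO3(s) already on the product side): -365.6 kJ
ΔH = (-101.2) + (-180.6) + (-365.6) = -647.4 kJ

ΔH = -647.4 kJ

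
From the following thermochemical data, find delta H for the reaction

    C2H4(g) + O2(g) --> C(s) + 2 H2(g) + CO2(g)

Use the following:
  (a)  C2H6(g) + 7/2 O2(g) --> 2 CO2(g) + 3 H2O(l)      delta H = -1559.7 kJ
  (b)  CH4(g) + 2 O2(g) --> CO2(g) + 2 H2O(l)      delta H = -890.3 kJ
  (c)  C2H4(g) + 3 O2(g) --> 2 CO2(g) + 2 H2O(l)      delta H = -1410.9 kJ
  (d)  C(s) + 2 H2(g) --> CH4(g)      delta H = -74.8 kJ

(a): not needed (C2H6(g) appears nowhere else).
(b) reversed: +890.3 kJ
(c) as written (C2H4(g) already on the reactant side): -1410.9 kJ
(d) reversed (C(s) must end up as a product): +74.8 kJ
Combining the equations, delta H = (+890.3) + (-1410.9) + (+74.8) = -445.8 kJ

delta H = -445.8 kJ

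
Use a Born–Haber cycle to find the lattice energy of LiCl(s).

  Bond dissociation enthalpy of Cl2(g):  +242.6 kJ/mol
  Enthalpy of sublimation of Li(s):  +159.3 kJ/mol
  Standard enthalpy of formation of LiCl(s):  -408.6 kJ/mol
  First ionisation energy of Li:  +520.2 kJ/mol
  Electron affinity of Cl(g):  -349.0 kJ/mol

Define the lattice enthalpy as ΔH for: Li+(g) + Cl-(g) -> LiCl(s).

ΔHf° = 1·ΔHsub + 1·(ΣIE) + 1/2·D(Cl2) + 1·EA + U
-408.6 = 1·(+159.3) + 1·(+520.2) + 1/2·(+242.6) + 1·(-349.0) + U
U = -408.6 − (+451.8) = -860.4 kJ/mol

U = -860.4 kJ/mol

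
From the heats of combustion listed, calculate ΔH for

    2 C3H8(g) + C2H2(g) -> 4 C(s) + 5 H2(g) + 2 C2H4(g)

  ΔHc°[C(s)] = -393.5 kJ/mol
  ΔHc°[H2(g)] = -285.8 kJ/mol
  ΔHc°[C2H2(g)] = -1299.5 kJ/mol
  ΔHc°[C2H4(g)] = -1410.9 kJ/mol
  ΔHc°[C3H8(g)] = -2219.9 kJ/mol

ΔH = 85.5 kJ/mol

With combustion enthalpies, reactants minus products:
= [2·(-2219.9) + 1·(-1299.5)] − [4·(-393.5) + 5·(-285.8) + 2·(-1410.9)]
= 85.5 kJ/mol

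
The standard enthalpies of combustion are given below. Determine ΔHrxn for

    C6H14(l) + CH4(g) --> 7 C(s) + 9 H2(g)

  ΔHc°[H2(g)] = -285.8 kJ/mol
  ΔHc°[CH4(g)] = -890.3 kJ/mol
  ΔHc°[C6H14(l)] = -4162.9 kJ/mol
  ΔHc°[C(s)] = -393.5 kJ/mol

ΔHrxn = 273.5 kJ/mol

With combustion enthalpies, reactants minus products:
= [1·(-4162.9) + 1·(-890.3)] − [7·(-393.5) + 9·(-285.8)]
= 273.5 kJ/mol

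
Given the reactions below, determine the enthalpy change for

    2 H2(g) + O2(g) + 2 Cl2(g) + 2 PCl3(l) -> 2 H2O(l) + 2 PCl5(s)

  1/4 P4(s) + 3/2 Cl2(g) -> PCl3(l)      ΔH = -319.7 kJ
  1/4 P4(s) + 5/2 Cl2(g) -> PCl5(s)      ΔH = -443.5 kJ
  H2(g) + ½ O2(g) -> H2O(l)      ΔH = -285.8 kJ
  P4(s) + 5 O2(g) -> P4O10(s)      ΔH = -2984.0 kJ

ΔH = -819.2 kJ

equation 1 reversed and × 2: (-2)·(-319.7) = +639.4 kJ
equation 2 × 2: (2)·(-443.5) = -887.0 kJ
equation 3 × 2: (2)·(-285.8) = -571.6 kJ
equation 4: not needed.
Summing the manipulated equations, ΔH = (-2)·(-319.7) + (2)·(-443.5) + (2)·(-285.8) = -819.2 kJ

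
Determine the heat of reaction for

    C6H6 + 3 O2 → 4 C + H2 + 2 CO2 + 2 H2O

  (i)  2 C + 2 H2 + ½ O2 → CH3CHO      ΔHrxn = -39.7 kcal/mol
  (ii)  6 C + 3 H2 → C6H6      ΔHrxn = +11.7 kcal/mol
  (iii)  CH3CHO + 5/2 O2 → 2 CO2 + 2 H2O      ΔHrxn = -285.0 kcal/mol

(i) as written: -39.7 kcal/mol
(ii) reversed: -11.7 kcal/mol
(iii) as written: -285.0 kcal/mol
ΔHrxn = (1)·(-39.7) + (-1)·(+11.7) + (1)·(-285.0) = -336.4 kcal/mol

ΔHrxn = -336.4 kcal/mol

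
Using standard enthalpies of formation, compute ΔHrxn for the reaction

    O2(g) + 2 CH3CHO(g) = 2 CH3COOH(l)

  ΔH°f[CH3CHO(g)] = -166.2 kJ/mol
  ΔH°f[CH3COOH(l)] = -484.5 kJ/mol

ΔHrxn = -636.6 kJ/mol

Products: 2·(-484.5) = -969.0
Reactants: 1·(+0.0) + 2·(-166.2) = -332.4
ΔHrxn = (-969.0) − (-332.4) = -636.6 kJ/mol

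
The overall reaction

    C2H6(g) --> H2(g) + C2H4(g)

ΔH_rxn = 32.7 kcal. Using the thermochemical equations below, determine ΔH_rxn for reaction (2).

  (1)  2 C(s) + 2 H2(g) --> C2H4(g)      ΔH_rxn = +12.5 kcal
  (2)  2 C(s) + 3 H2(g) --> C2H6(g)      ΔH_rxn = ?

(1) as written (C2H4(g) already on the product side): +12.5 kcal
(2) reversed (C2H6(g) must end up as a reactant): contributes −x
+32.7 = (+12.5) − x
x = (+32.7 − (+12.5)) / (-1) = -20.2 kcal

ΔH_rxn = -20.2 kcal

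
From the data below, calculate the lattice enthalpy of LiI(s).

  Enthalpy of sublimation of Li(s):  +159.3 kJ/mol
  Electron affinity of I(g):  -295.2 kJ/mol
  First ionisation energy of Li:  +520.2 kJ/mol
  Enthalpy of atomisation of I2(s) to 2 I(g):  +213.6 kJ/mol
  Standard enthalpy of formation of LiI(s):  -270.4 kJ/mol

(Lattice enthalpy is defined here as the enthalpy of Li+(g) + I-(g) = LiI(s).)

ΔHf° = 1·ΔHsub + 1·(ΣIE) + 1/2·D(I2) + 1·EA + U
-270.4 = 1·(+159.3) + 1·(+520.2) + 1/2·(+213.6) + 1·(-295.2) + U
U = -270.4 − (+491.1) = -761.5 kJ/mol

U = -761.5 kJ/mol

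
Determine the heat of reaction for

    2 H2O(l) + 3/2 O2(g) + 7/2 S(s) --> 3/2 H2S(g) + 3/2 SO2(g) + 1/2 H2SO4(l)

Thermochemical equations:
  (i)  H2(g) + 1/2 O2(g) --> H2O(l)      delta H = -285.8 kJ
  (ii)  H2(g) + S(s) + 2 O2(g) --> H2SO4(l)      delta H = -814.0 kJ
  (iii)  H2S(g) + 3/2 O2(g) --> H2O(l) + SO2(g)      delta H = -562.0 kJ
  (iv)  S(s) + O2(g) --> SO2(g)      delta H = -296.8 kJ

delta H = -311.5 kJ

(i) reversed and × 1/2: (-1/2)·(-285.8) = +142.9 kJ
(ii) × 1/2 (scale by 1/2 for the 1/2 H2SO4(l)): (1/2)·(-814.0) = -407.0 kJ
(iii) reversed and × 3/2 (H2S(g) must end up as a product; ×3/2 to match 3/2 H2S(g) in the target): (-3/2)·(-562.0) = +843.0 kJ
(iv) × 3: (3)·(-296.8) = -890.4 kJ
delta H = (+142.9) + (-407.0) + (+843.0) + (-890.4) = -311.5 kJ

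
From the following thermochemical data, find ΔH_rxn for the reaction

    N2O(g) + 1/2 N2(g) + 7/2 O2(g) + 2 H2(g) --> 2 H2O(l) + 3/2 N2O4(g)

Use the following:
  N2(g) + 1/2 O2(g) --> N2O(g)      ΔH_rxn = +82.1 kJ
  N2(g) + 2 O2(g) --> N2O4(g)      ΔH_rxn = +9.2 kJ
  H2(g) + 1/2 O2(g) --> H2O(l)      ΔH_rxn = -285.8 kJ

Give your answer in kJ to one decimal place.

equation 1 reversed (reverse to put N2O(g) on the reactant side): -82.1 kJ
equation 2 × 3/2 (×3/2 to match 3/2 N2O4(g) in the target): (3/2)·(+9.2) = +13.8 kJ
equation 3 × 2 (×2 to match 2 H2O(l) in the target): (2)·(-285.8) = -571.6 kJ
Combining the equations, ΔH_rxn = (-1)·(+82.1) + (3/2)·(+9.2) + (2)·(-285.8) = -639.9 kJ

ΔH_rxn = -639.9 kJ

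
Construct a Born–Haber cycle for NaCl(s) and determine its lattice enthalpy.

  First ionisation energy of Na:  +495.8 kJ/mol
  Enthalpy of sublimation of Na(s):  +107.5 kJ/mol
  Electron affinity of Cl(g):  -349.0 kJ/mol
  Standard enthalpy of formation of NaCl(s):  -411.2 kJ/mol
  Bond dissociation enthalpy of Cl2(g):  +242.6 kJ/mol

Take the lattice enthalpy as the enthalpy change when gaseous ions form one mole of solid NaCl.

U = -786.8 kJ/mol

ΔHf° = 1·ΔHsub + 1·(ΣIE) + 1/2·D(Cl2) + 1·EA + U
-411.2 = 1·(+107.5) + 1·(+495.8) + 1/2·(+242.6) + 1·(-349.0) + U
U = -411.2 − (+375.6) = -786.8 kJ/mol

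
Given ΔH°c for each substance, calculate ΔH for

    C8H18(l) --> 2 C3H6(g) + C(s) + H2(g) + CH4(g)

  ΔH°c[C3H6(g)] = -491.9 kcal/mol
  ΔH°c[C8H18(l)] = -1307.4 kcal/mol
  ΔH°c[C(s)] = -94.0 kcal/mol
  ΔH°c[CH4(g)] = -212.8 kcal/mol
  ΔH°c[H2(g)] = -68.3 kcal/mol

Using ΔH = Σ nΔHc°(reactants) − Σ nΔHc°(products):
= [1·(-1307.4)] − [2·(-491.9) + 1·(-94.0) + 1·(-68.3) + 1·(-212.8)]
= 51.5 kcal/mol

ΔH = 51.5 kcal/mol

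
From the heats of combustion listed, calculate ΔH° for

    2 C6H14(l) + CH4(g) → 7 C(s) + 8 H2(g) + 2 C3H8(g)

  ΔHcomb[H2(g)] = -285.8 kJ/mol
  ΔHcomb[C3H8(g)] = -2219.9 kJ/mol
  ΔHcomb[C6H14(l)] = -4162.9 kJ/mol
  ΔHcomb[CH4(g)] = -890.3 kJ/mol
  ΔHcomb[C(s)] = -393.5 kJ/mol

With combustion enthalpies, reactants minus products:
= [2·(-4162.9) + 1·(-890.3)] − [7·(-393.5) + 8·(-285.8) + 2·(-2219.9)]
= 264.6 kJ/mol

ΔH° = 264.6 kJ/mol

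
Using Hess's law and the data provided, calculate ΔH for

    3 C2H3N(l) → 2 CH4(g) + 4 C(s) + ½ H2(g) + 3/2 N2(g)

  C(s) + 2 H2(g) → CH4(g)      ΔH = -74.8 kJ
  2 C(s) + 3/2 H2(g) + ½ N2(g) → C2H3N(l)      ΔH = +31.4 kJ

ΔH = -243.8 kJ

equation 1 × 2 (scale by 2 for the 2 CH4(g)): (2)·(-74.8) = -149.6 kJ
equation 2 reversed and × 3 (reverse to put C2H3N(l) on the reactant side; scale by 3 for the 3 C2H3N(l)): (-3)·(+31.4) = -94.2 kJ
Combining the equations, ΔH = (-149.6) + (-94.2) = -243.8 kJ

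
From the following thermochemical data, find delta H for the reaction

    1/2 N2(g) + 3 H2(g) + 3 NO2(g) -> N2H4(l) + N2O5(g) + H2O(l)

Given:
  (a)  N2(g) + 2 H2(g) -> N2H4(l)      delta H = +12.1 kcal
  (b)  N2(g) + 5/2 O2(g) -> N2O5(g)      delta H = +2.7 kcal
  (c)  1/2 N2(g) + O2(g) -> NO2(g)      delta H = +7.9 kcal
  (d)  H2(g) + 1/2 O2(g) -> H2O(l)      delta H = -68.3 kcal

delta H = -77.2 kcal

(a) as written: +12.1 kcal
(b) as written: +2.7 kcal
(c) reversed and × 3: (-3)·(+7.9) = -23.7 kcal
(d) as written: -68.3 kcal
delta H = (+12.1) + (+2.7) + (-23.7) + (-68.3) = -77.2 kcal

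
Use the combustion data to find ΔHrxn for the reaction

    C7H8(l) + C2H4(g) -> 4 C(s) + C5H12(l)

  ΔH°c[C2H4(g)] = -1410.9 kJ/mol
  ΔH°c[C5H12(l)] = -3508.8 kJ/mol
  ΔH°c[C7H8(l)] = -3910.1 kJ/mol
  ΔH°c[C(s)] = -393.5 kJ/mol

ΔHrxn = -238.2 kJ/mol

Using ΔH = Σ nΔHc°(reactants) − Σ nΔHc°(products):
= [1·(-3910.1) + 1·(-1410.9)] − [4·(-393.5) + 1·(-3508.8)]
= -238.2 kJ/mol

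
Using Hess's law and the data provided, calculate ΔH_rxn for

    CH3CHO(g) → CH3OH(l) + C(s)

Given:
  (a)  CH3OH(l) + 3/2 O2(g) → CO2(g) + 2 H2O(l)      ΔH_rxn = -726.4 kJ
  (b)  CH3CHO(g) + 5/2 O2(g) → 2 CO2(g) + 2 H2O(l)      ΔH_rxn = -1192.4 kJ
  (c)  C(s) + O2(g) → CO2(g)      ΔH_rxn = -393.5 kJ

ΔH_rxn = -72.5 kJ

(a) reversed: +726.4 kJ
(b) as written: -1192.4 kJ
(c) reversed: +393.5 kJ
Combining the equations, ΔH_rxn = (-1)·(-726.4) + (1)·(-1192.4) + (-1)·(-393.5) = -72.5 kJ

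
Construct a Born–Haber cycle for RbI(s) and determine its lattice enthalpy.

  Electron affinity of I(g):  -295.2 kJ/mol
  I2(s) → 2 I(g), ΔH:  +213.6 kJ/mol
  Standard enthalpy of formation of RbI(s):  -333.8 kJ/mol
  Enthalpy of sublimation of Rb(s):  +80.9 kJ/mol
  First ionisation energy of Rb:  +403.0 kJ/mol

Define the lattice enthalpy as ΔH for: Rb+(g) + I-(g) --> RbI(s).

U = -629.3 kJ/mol

ΔHf° = 1·ΔHsub + 1·(ΣIE) + 1/2·D(I2) + 1·EA + U
-333.8 = 1·(+80.9) + 1·(+403.0) + 1/2·(+213.6) + 1·(-295.2) + U
U = -333.8 − (+295.5) = -629.3 kJ/mol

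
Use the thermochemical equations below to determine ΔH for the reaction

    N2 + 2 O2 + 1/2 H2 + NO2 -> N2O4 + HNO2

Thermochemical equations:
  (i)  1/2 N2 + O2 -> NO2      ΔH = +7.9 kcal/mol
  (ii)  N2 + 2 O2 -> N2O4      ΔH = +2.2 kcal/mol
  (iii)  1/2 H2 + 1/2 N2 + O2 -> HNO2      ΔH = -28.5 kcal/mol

(i) reversed: -7.9 kcal/mol
(ii) as written: +2.2 kcal/mol
(iii) as written: -28.5 kcal/mol
Since enthalpy is a state function, ΔH = (-1)·(+7.9) + (1)·(+2.2) + (1)·(-28.5) = -34.2 kcal/mol

ΔH = -34.2 kcal/mol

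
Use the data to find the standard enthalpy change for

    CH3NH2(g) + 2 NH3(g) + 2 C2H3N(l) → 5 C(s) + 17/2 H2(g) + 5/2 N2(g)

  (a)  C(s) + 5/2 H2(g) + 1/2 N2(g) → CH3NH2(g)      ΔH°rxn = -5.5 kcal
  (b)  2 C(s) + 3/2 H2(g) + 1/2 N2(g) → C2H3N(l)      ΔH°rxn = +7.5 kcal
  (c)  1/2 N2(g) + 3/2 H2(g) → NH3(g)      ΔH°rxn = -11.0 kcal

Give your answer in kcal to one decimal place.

ΔH°rxn = 12.5 kcal

(a) reversed: +5.5 kcal
(b) reversed and × 2: (-2)·(+7.5) = -15.0 kcal
(c) reversed and × 2: (-2)·(-11.0) = +22.0 kcal
Since enthalpy is a state function, ΔH°rxn = (-1)·(-5.5) + (-2)·(+7.5) + (-2)·(-11.0) = 12.5 kcal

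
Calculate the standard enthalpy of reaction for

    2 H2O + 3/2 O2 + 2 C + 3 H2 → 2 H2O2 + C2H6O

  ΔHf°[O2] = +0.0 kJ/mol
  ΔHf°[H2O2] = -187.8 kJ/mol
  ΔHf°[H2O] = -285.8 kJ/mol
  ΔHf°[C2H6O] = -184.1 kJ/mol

Products: 2·(-187.8) + 1·(-184.1) = -559.7
Reactants: 2·(-285.8) + 3/2·(+0.0) + 2·(+0.0) + 3·(+0.0) = -571.6
ΔHrxn = (-559.7) − (-571.6) = 11.9 kJ/mol

ΔHrxn = 11.9 kJ/mol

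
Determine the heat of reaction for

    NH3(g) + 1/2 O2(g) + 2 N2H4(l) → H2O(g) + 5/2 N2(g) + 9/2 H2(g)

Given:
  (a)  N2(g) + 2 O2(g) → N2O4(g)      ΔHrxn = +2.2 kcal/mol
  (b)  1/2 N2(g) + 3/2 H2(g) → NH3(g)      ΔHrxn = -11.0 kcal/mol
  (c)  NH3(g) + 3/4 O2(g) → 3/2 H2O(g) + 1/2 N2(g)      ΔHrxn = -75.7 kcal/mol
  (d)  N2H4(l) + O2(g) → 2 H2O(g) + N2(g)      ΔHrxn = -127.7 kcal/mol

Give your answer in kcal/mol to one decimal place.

(a): not needed.
(b) reversed and × 3: (-3)·(-11.0) = +33.0 kcal/mol
(c) reversed and × 2: (-2)·(-75.7) = +151.4 kcal/mol
(d) × 2: (2)·(-127.7) = -255.4 kcal/mol
Since enthalpy is a state function, ΔHrxn = (-3)·(-11.0) + (-2)·(-75.7) + (2)·(-127.7) = -71.0 kcal/mol

ΔHrxn = -71.0 kcal/mol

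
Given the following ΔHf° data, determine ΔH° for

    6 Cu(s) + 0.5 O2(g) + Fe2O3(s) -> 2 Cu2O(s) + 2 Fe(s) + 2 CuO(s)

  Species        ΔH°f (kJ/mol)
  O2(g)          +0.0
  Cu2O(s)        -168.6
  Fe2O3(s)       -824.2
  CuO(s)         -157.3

Products: 2·(-168.6) + 2·(+0.0) + 2·(-157.3) = -651.8
Reactants: 6·(+0.0) + 1/2·(+0.0) + 1·(-824.2) = -824.2
ΔH° = (-651.8) − (-824.2) = 172.4 kJ/mol

ΔH° = 172.4 kJ/mol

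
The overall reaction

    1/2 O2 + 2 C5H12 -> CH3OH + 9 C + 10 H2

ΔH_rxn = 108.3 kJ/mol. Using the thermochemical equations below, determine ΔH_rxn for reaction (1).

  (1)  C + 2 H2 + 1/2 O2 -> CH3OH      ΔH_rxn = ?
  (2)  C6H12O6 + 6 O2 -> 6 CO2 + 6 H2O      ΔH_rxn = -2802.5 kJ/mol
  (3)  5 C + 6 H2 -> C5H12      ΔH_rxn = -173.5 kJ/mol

ΔH_rxn = -238.7 kJ/mol

(1) as written: contributes x
(2): not needed.
(3) reversed and × 2: (-2)·(-173.5) = +347.0 kJ/mol
+108.3 = (+347.0) + x
x = (+108.3 − (+347.0)) / (1) = -238.7 kJ/mol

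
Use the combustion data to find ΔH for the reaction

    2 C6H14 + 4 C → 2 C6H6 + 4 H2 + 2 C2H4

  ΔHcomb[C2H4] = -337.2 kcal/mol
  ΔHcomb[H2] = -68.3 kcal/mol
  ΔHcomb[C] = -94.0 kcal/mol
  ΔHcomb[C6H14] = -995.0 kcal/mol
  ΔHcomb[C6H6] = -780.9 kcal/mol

With combustion enthalpies, reactants minus products:
= [2·(-995.0) + 4·(-94.0)] − [2·(-780.9) + 4·(-68.3) + 2·(-337.2)]
= 143.4 kcal/mol

ΔH = 143.4 kcal/mol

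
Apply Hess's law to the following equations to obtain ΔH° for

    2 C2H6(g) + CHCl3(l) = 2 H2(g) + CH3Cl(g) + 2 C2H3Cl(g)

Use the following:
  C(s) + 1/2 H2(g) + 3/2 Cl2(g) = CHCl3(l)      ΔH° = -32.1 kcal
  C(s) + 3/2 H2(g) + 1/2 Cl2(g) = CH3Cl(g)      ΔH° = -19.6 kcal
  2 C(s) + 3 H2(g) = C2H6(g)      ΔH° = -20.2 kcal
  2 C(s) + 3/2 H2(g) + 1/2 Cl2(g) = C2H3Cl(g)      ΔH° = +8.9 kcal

equation 1 reversed (reverse to put CHCl3(l) on the reactant side): +32.1 kcal
equation 2 as written (CH3Cl(g) already on the product side): -19.6 kcal
equation 3 reversed and × 2 (C2H6(g) must end up as a reactant; ×2 to match 2 C2H6(g) in the target): (-2)·(-20.2) = +40.4 kcal
equation 4 × 2 (×2 to match 2 C2H3Cl(g) in the target): (2)·(+8.9) = +17.8 kcal
Since enthalpy is a state function, ΔH° = (+32.1) + (-19.6) + (+40.4) + (+17.8) = 70.7 kcal

ΔH° = 70.7 kcal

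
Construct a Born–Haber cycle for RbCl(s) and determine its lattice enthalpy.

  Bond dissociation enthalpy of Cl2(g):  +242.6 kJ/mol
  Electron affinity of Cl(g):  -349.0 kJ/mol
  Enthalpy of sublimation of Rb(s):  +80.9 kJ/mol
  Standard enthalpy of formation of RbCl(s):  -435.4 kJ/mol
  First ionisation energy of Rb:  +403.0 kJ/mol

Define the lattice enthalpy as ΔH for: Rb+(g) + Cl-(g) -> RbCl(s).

ΔHf° = 1·ΔHsub + 1·(ΣIE) + 1/2·D(Cl2) + 1·EA + U
-435.4 = 1·(+80.9) + 1·(+403.0) + 1/2·(+242.6) + 1·(-349.0) + U
U = -435.4 − (+256.2) = -691.6 kJ/mol

U = -691.6 kJ/mol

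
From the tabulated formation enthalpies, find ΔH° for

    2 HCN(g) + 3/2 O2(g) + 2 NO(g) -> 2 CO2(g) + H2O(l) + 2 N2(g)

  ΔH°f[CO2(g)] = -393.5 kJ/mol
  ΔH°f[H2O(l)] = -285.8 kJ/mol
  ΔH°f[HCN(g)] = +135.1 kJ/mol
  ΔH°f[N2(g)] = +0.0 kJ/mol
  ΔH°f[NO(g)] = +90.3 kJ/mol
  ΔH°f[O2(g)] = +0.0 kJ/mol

ΔH° = -1523.6 kJ/mol

Products: 2·(-393.5) + 1·(-285.8) + 2·(+0.0) = -1072.8
Reactants: 2·(+135.1) + 3/2·(+0.0) + 2·(+90.3) = +450.8
ΔH° = (-1072.8) − (+450.8) = -1523.6 kJ/mol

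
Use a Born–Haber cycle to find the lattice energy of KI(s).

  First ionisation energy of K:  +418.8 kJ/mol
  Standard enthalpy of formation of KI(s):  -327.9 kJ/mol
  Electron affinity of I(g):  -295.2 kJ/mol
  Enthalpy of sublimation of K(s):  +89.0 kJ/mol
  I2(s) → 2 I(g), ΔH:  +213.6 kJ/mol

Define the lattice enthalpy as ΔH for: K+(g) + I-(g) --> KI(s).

ΔHf° = 1·ΔHsub + 1·(ΣIE) + 1/2·D(I2) + 1·EA + U
-327.9 = 1·(+89.0) + 1·(+418.8) + 1/2·(+213.6) + 1·(-295.2) + U
U = -327.9 − (+319.4) = -647.3 kJ/mol

U = -647.3 kJ/mol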